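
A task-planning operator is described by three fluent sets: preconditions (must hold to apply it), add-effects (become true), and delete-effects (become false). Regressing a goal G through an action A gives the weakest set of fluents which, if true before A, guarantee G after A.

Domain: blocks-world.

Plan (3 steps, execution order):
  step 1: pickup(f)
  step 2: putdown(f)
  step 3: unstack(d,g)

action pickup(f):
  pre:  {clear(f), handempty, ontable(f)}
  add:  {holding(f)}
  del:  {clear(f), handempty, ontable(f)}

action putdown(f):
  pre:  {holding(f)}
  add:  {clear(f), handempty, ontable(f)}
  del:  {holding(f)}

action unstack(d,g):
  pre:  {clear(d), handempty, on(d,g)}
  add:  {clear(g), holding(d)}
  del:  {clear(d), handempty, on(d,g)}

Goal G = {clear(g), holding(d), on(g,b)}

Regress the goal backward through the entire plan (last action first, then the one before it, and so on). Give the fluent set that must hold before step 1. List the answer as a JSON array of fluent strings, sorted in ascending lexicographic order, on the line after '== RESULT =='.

Regress step by step:
  through step 3 (unstack(d,g)): drop {clear(g), holding(d)}, keep {on(g,b)}, require {clear(d), handempty, on(d,g)}
    → {clear(d), handempty, on(d,g), on(g,b)}
  through step 2 (putdown(f)): drop {handempty}, keep {clear(d), on(d,g), on(g,b)}, require {holding(f)}
    → {clear(d), holding(f), on(d,g), on(g,b)}
  through step 1 (pickup(f)): drop {holding(f)}, keep {clear(d), on(d,g), on(g,b)}, require {clear(f), handempty, ontable(f)}
    → {clear(d), clear(f), handempty, on(d,g), on(g,b), ontable(f)}

== RESULT ==
["clear(d)", "clear(f)", "handempty", "on(d,g)", "on(g,b)", "ontable(f)"]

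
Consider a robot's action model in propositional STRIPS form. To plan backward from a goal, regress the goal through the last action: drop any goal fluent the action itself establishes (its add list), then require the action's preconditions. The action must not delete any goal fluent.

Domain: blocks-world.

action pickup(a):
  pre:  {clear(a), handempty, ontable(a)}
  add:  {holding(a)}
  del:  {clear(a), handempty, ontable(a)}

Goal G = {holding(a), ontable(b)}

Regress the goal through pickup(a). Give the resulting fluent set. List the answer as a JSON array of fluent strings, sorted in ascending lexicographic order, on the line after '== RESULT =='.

Regress:
  G ∩ del = {}  (empty — regression defined)
  G \ add = {holding(a), ontable(b)} \ {holding(a)} = {ontable(b)}
  ∪ pre   = {ontable(b)} ∪ {clear(a), handempty, ontable(a)}
          = {clear(a), handempty, ontable(a), ontable(b)}

== RESULT ==
["clear(a)", "handempty", "ontable(a)", "ontable(b)"]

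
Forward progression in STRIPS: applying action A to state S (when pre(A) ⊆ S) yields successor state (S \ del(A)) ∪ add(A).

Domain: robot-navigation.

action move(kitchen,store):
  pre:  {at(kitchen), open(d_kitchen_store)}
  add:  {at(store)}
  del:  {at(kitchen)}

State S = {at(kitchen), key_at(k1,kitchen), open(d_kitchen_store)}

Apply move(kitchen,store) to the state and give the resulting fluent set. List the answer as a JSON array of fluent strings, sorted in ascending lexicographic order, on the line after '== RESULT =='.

Compute (S \ del) ∪ add:
  pre ⊆ S: {at(kitchen), open(d_kitchen_store)} ⊆ S  — applicable
  S \ del = {key_at(k1,kitchen), open(d_kitchen_store)}
  ∪ add   = {at(store), key_at(k1,kitchen), open(d_kitchen_store)}

== RESULT ==
["at(store)", "key_at(k1,kitchen)", "open(d_kitchen_store)"]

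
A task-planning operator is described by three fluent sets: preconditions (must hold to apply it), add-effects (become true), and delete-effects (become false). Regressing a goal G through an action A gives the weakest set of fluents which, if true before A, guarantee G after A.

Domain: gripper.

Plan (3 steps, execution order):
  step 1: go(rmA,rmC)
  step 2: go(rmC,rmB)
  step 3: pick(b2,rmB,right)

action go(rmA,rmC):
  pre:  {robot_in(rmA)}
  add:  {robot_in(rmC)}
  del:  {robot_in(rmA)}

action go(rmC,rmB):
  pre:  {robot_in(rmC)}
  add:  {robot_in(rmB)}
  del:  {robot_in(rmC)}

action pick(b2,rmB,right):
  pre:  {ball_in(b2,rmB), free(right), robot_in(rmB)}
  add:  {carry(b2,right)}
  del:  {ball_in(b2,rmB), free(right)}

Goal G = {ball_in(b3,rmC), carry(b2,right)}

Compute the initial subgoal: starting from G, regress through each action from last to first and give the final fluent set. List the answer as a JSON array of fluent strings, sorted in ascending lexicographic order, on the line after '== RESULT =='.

Work backward from the goal:
  through step 3 (pick(b2,rmB,right)): drop {carry(b2,right)}, keep {ball_in(b3,rmC)}, require {ball_in(b2,rmB), free(right), robot_in(rmB)}
    → {ball_in(b2,rmB), ball_in(b3,rmC), free(right), robot_in(rmB)}
  through step 2 (go(rmC,rmB)): drop {robot_in(rmB)}, keep {ball_in(b2,rmB), ball_in(b3,rmC), free(right)}, require {robot_in(rmC)}
    → {ball_in(b2,rmB), ball_in(b3,rmC), free(right), robot_in(rmC)}
  through step 1 (go(rmA,rmC)): drop {robot_in(rmC)}, keep {ball_in(b2,rmB), ball_in(b3,rmC), free(right)}, require {robot_in(rmA)}
    → {ball_in(b2,rmB), ball_in(b3,rmC), free(right), robot_in(rmA)}

== RESULT ==
["ball_in(b2,rmB)", "ball_in(b3,rmC)", "free(right)", "robot_in(rmA)"]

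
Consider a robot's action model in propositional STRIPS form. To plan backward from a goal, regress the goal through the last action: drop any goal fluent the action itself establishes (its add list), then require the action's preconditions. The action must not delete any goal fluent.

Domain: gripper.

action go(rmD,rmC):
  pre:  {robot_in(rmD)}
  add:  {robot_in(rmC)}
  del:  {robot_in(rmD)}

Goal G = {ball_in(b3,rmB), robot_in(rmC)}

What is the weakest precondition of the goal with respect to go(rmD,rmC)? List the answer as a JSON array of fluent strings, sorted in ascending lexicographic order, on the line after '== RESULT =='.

Compute (G \ add) ∪ pre:
  G ∩ del = {}  (empty — regression defined)
  G \ add = {ball_in(b3,rmB), robot_in(rmC)} \ {robot_in(rmC)} = {ball_in(b3,rmB)}
  ∪ pre   = {ball_in(b3,rmB)} ∪ {robot_in(rmD)}
          = {ball_in(b3,rmB), robot_in(rmD)}

== RESULT ==
["ball_in(b3,rmB)", "robot_in(rmD)"]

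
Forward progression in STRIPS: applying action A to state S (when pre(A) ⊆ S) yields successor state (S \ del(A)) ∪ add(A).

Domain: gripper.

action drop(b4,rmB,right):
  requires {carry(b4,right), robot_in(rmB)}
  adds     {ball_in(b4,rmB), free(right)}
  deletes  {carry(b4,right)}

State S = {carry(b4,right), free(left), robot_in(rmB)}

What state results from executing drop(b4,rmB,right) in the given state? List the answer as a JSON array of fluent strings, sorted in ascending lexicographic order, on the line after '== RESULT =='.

Compute (S \ del) ∪ add:
  pre ⊆ S: {carry(b4,right), robot_in(rmB)} ⊆ S  — applicable
  S \ del = {free(left), robot_in(rmB)}
  ∪ add   = {ball_in(b4,rmB), free(left), free(right), robot_in(rmB)}

== RESULT ==
["ball_in(b4,rmB)", "free(left)", "free(right)", "robot_in(rmB)"]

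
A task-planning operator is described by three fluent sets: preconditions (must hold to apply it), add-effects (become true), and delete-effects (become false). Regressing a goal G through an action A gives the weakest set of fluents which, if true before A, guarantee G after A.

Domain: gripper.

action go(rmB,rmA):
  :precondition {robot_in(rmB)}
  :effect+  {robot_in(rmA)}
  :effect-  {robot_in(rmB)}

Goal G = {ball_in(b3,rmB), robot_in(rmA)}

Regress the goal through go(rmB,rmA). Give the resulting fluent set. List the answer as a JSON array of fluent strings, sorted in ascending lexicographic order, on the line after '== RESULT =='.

Compute (G \ add) ∪ pre:
  G ∩ del = {}  (empty — regression defined)
  G \ add = {ball_in(b3,rmB), robot_in(rmA)} \ {robot_in(rmA)} = {ball_in(b3,rmB)}
  ∪ pre   = {ball_in(b3,rmB)} ∪ {robot_in(rmB)}
          = {ball_in(b3,rmB), robot_in(rmB)}

== RESULT ==
["ball_in(b3,rmB)", "robot_in(rmB)"]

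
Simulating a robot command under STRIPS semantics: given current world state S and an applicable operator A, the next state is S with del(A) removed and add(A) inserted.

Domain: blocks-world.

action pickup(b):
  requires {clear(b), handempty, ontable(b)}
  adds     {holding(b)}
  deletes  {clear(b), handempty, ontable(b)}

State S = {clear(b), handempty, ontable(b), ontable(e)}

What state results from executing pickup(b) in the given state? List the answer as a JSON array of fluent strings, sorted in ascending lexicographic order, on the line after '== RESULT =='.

Progress:
  pre ⊆ S: {clear(b), handempty, ontable(b)} ⊆ S  — applicable
  S \ del = {ontable(e)}
  ∪ add   = {holding(b), ontable(e)}

== RESULT ==
["holding(b)", "ontable(e)"]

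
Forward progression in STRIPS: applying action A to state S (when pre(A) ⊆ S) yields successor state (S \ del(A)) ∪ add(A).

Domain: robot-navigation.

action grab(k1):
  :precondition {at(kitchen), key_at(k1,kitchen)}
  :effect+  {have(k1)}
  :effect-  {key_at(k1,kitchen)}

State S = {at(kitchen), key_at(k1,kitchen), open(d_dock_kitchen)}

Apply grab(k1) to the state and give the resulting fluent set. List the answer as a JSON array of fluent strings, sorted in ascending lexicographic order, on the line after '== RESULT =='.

Compute (S \ del) ∪ add:
  pre ⊆ S: {at(kitchen), key_at(k1,kitchen)} ⊆ S  — applicable
  S \ del = {at(kitchen), open(d_dock_kitchen)}
  ∪ add   = {at(kitchen), have(k1), open(d_dock_kitchen)}

== RESULT ==
["at(kitchen)", "have(k1)", "open(d_dock_kitchen)"]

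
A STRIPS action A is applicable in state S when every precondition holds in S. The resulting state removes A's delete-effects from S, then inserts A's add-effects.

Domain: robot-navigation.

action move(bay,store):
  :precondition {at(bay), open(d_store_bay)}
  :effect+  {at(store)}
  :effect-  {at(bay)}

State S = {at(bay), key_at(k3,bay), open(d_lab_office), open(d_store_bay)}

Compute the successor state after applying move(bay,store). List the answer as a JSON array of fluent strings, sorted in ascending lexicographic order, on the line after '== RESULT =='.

Compute (S \ del) ∪ add:
  pre ⊆ S: {at(bay), open(d_store_bay)} ⊆ S  — applicable
  S \ del = {key_at(k3,bay), open(d_lab_office), open(d_store_bay)}
  ∪ add   = {at(store), key_at(k3,bay), open(d_lab_office), open(d_store_bay)}

== RESULT ==
["at(store)", "key_at(k3,bay)", "open(d_lab_office)", "open(d_store_bay)"]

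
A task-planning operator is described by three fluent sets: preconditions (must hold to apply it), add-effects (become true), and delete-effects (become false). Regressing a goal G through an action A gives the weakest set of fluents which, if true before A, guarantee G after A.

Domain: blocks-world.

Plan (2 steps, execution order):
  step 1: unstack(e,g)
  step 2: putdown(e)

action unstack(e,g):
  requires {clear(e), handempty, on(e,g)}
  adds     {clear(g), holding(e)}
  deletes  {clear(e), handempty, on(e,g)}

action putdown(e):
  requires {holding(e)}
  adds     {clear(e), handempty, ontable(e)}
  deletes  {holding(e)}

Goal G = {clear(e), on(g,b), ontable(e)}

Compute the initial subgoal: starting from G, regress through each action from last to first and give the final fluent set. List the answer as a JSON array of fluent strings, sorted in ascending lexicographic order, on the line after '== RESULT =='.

Work backward from the goal:
  through step 2 (putdown(e)): drop {clear(e), ontable(e)}, keep {on(g,b)}, require {holding(e)}
    → {holding(e), on(g,b)}
  through step 1 (unstack(e,g)): drop {holding(e)}, keep {on(g,b)}, require {clear(e), handempty, on(e,g)}
    → {clear(e), handempty, on(e,g), on(g,b)}

== RESULT ==
["clear(e)", "handempty", "on(e,g)", "on(g,b)"]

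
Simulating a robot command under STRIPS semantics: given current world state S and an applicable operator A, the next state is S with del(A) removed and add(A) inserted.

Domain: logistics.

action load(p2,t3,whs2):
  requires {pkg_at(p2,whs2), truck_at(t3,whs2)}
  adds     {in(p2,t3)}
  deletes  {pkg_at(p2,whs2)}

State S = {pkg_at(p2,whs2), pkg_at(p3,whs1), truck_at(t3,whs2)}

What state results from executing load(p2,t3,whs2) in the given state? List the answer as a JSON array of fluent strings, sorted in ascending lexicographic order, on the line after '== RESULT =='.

Compute (S \ del) ∪ add:
  pre ⊆ S: {pkg_at(p2,whs2), truck_at(t3,whs2)} ⊆ S  — applicable
  S \ del = {pkg_at(p3,whs1), truck_at(t3,whs2)}
  ∪ add   = {in(p2,t3), pkg_at(p3,whs1), truck_at(t3,whs2)}

== RESULT ==
["in(p2,t3)", "pkg_at(p3,whs1)", "truck_at(t3,whs2)"]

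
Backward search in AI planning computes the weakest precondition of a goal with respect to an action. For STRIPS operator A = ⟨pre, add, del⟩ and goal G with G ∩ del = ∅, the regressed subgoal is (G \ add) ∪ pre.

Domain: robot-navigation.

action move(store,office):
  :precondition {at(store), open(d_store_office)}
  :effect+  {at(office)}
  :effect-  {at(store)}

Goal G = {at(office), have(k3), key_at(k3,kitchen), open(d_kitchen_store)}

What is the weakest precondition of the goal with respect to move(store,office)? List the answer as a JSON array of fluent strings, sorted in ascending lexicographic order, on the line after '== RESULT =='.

Compute (G \ add) ∪ pre:
  G ∩ del = {}  (empty — regression defined)
  G \ add = {at(office), have(k3), key_at(k3,kitchen), open(d_kitchen_store)} \ {at(office)} = {have(k3), key_at(k3,kitchen), open(d_kitchen_store)}
  ∪ pre   = {have(k3), key_at(k3,kitchen), open(d_kitchen_store)} ∪ {at(store), open(d_store_office)}
          = {at(store), have(k3), key_at(k3,kitchen), open(d_kitchen_store), open(d_store_office)}

== RESULT ==
["at(store)", "have(k3)", "key_at(k3,kitchen)", "open(d_kitchen_store)", "open(d_store_office)"]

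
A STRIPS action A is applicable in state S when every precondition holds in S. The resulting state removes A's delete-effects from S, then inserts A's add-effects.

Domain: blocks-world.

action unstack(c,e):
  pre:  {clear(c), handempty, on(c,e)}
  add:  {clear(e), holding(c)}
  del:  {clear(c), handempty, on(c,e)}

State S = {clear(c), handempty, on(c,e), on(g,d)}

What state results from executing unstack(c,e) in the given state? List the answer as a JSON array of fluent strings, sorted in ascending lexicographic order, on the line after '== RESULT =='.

Compute (S \ del) ∪ add:
  pre ⊆ S: {clear(c), handempty, on(c,e)} ⊆ S  — applicable
  S \ del = {on(g,d)}
  ∪ add   = {clear(e), holding(c), on(g,d)}

== RESULT ==
["clear(e)", "holding(c)", "on(g,d)"]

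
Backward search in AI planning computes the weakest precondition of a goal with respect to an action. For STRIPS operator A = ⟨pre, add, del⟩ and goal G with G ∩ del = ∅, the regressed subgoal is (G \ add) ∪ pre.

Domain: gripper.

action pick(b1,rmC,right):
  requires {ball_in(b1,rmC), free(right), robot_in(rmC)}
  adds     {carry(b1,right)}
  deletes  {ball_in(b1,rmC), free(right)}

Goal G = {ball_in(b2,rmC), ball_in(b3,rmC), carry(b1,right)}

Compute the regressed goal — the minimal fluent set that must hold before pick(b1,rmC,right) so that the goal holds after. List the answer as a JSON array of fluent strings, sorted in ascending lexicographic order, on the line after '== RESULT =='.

Compute (G \ add) ∪ pre:
  G ∩ del = {}  (empty — regression defined)
  G \ add = {ball_in(b2,rmC), ball_in(b3,rmC), carry(b1,right)} \ {carry(b1,right)} = {ball_in(b2,rmC), ball_in(b3,rmC)}
  ∪ pre   = {ball_in(b2,rmC), ball_in(b3,rmC)} ∪ {ball_in(b1,rmC), free(right), robot_in(rmC)}
          = {ball_in(b1,rmC), ball_in(b2,rmC), ball_in(b3,rmC), free(right), robot_in(rmC)}

== RESULT ==
["ball_in(b1,rmC)", "ball_in(b2,rmC)", "ball_in(b3,rmC)", "free(right)", "robot_in(rmC)"]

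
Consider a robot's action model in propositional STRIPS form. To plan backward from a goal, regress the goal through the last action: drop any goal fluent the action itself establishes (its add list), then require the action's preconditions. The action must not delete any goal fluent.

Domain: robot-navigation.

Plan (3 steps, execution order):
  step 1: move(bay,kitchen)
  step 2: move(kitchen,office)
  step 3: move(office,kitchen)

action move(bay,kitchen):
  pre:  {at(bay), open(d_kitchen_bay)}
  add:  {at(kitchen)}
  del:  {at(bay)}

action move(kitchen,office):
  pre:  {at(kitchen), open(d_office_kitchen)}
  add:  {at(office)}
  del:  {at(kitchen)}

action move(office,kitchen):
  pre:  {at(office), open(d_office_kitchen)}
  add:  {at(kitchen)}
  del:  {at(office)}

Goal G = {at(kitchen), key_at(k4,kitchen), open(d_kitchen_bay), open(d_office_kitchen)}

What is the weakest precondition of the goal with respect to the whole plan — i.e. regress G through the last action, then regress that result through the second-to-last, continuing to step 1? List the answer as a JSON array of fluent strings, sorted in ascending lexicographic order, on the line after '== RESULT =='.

Regress step by step:
  through step 3 (move(office,kitchen)): drop {at(kitchen)}, keep {key_at(k4,kitchen), open(d_kitchen_bay), open(d_office_kitchen)}, require {at(office), open(d_office_kitchen)}
    → {at(office), key_at(k4,kitchen), open(d_kitchen_bay), open(d_office_kitchen)}
  through step 2 (move(kitchen,office)): drop {at(office)}, keep {key_at(k4,kitchen), open(d_kitchen_bay), open(d_office_kitchen)}, require {at(kitchen), open(d_office_kitchen)}
    → {at(kitchen), key_at(k4,kitchen), open(d_kitchen_bay), open(d_office_kitchen)}
  through step 1 (move(bay,kitchen)): drop {at(kitchen)}, keep {key_at(k4,kitchen), open(d_kitchen_bay), open(d_office_kitchen)}, require {at(bay), open(d_kitchen_bay)}
    → {at(bay), key_at(k4,kitchen), open(d_kitchen_bay), open(d_office_kitchen)}

== RESULT ==
["at(bay)", "key_at(k4,kitchen)", "open(d_kitchen_bay)", "open(d_office_kitchen)"]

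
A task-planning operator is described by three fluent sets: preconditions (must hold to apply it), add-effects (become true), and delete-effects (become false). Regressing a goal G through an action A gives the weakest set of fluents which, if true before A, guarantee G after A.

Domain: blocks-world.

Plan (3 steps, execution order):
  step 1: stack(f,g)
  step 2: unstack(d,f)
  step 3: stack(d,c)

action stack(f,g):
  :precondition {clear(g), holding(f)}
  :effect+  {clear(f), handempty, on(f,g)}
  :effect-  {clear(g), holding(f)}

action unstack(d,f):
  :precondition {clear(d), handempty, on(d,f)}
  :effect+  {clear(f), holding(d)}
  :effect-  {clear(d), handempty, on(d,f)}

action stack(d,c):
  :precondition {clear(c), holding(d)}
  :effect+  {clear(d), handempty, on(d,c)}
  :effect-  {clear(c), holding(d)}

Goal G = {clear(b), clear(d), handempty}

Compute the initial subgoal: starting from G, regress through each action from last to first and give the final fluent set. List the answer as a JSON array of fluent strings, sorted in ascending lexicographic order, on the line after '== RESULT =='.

Work backward from the goal:
  through step 3 (stack(d,c)): drop {clear(d), handempty}, keep {clear(b)}, require {clear(c), holding(d)}
    → {clear(b), clear(c), holding(d)}
  through step 2 (unstack(d,f)): drop {holding(d)}, keep {clear(b), clear(c)}, require {clear(d), handempty, on(d,f)}
    → {clear(b), clear(c), clear(d), handempty, on(d,f)}
  through step 1 (stack(f,g)): drop {handempty}, keep {clear(b), clear(c), clear(d), on(d,f)}, require {clear(g), holding(f)}
    → {clear(b), clear(c), clear(d), clear(g), holding(f), on(d,f)}

== RESULT ==
["clear(b)", "clear(c)", "clear(d)", "clear(g)", "holding(f)", "on(d,f)"]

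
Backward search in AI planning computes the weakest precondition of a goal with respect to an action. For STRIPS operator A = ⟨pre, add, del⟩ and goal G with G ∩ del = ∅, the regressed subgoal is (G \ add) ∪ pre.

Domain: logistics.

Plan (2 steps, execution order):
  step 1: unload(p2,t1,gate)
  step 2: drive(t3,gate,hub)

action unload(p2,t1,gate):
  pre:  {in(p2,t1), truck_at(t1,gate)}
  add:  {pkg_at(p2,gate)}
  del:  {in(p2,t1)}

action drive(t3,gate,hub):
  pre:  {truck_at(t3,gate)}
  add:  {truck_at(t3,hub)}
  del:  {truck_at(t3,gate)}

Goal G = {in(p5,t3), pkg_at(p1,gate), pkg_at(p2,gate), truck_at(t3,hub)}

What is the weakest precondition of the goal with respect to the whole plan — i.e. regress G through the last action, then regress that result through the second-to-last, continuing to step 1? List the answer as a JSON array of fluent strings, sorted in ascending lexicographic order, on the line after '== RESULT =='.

Regress step by step:
  through step 2 (drive(t3,gate,hub)): drop {truck_at(t3,hub)}, keep {in(p5,t3), pkg_at(p1,gate), pkg_at(p2,gate)}, require {truck_at(t3,gate)}
    → {in(p5,t3), pkg_at(p1,gate), pkg_at(p2,gate), truck_at(t3,gate)}
  through step 1 (unload(p2,t1,gate)): drop {pkg_at(p2,gate)}, keep {in(p5,t3), pkg_at(p1,gate), truck_at(t3,gate)}, require {in(p2,t1), truck_at(t1,gate)}
    → {in(p2,t1), in(p5,t3), pkg_at(p1,gate), truck_at(t1,gate), truck_at(t3,gate)}

== RESULT ==
["in(p2,t1)", "in(p5,t3)", "pkg_at(p1,gate)", "truck_at(t1,gate)", "truck_at(t3,gate)"]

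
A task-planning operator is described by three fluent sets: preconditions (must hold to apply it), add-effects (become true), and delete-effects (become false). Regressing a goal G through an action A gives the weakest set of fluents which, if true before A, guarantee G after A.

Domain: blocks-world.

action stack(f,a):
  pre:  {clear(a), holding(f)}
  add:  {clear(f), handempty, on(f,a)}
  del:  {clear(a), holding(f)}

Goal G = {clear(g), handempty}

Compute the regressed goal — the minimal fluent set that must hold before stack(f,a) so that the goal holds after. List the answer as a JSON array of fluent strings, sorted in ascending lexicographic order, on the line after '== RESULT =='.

Compute (G \ add) ∪ pre:
  G ∩ del = {}  (empty — regression defined)
  G \ add = {clear(g), handempty} \ {clear(f), handempty, on(f,a)} = {clear(g)}
  ∪ pre   = {clear(g)} ∪ {clear(a), holding(f)}
          = {clear(a), clear(g), holding(f)}

== RESULT ==
["clear(a)", "clear(g)", "holding(f)"]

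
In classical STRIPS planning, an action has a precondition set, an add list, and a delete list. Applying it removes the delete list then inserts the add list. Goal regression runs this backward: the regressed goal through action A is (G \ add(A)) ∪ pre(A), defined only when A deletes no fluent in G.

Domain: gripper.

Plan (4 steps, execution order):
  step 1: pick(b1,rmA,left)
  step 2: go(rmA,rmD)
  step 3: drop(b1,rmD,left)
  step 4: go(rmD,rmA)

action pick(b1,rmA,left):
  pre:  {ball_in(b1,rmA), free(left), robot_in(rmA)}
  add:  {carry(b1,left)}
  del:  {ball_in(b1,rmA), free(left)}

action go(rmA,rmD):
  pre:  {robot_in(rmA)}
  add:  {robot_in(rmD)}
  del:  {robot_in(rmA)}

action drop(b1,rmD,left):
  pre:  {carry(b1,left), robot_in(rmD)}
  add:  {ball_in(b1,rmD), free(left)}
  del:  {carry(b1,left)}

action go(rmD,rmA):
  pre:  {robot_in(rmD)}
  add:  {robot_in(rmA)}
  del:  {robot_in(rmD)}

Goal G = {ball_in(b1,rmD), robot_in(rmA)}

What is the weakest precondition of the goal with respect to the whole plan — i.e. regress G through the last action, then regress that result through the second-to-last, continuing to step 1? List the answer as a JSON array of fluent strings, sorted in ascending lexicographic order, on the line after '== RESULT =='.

Work backward from the goal:
  through step 4 (go(rmD,rmA)): drop {robot_in(rmA)}, keep {ball_in(b1,rmD)}, require {robot_in(rmD)}
    → {ball_in(b1,rmD), robot_in(rmD)}
  through step 3 (drop(b1,rmD,left)): drop {ball_in(b1,rmD)}, keep {robot_in(rmD)}, require {carry(b1,left), robot_in(rmD)}
    → {carry(b1,left), robot_in(rmD)}
  through step 2 (go(rmA,rmD)): drop {robot_in(rmD)}, keep {carry(b1,left)}, require {robot_in(rmA)}
    → {carry(b1,left), robot_in(rmA)}
  through step 1 (pick(b1,rmA,left)): drop {carry(b1,left)}, keep {robot_in(rmA)}, require {ball_in(b1,rmA), free(left), robot_in(rmA)}
    → {ball_in(b1,rmA), free(left), robot_in(rmA)}

== RESULT ==
["ball_in(b1,rmA)", "free(left)", "robot_in(rmA)"]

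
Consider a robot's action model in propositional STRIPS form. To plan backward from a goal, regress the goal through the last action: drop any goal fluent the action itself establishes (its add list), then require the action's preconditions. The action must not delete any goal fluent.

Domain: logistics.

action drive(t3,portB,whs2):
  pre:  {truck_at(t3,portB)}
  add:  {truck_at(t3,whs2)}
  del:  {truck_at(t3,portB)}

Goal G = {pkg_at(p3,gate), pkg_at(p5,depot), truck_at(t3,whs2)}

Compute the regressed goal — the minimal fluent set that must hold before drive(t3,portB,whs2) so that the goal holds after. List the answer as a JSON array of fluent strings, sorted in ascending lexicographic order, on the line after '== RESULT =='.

Regress:
  G ∩ del = {}  (empty — regression defined)
  G \ add = {pkg_at(p3,gate), pkg_at(p5,depot), truck_at(t3,whs2)} \ {truck_at(t3,whs2)} = {pkg_at(p3,gate), pkg_at(p5,depot)}
  ∪ pre   = {pkg_at(p3,gate), pkg_at(p5,depot)} ∪ {truck_at(t3,portB)}
          = {pkg_at(p3,gate), pkg_at(p5,depot), truck_at(t3,portB)}

== RESULT ==
["pkg_at(p3,gate)", "pkg_at(p5,depot)", "truck_at(t3,portB)"]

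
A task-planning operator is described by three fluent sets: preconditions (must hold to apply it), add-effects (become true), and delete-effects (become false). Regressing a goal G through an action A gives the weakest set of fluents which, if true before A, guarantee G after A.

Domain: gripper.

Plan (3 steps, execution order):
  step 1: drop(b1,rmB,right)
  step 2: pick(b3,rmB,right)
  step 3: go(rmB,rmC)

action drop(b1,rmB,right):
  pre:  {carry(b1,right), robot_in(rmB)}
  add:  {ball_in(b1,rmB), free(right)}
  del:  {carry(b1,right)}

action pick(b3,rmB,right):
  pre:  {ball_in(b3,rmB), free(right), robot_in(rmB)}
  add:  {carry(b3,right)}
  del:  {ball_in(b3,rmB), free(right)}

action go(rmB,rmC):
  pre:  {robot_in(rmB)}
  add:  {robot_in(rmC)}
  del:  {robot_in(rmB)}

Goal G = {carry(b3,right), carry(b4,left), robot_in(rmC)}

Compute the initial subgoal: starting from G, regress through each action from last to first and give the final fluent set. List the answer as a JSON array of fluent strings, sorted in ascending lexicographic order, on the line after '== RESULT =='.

Work backward from the goal:
  through step 3 (go(rmB,rmC)): drop {robot_in(rmC)}, keep {carry(b3,right), carry(b4,left)}, require {robot_in(rmB)}
    → {carry(b3,right), carry(b4,left), robot_in(rmB)}
  through step 2 (pick(b3,rmB,right)): drop {carry(b3,right)}, keep {carry(b4,left), robot_in(rmB)}, require {ball_in(b3,rmB), free(right), robot_in(rmB)}
    → {ball_in(b3,rmB), carry(b4,left), free(right), robot_in(rmB)}
  through step 1 (drop(b1,rmB,right)): drop {free(right)}, keep {ball_in(b3,rmB), carry(b4,left), robot_in(rmB)}, require {carry(b1,right), robot_in(rmB)}
    → {ball_in(b3,rmB), carry(b1,right), carry(b4,left), robot_in(rmB)}

== RESULT ==
["ball_in(b3,rmB)", "carry(b1,right)", "carry(b4,left)", "robot_in(rmB)"]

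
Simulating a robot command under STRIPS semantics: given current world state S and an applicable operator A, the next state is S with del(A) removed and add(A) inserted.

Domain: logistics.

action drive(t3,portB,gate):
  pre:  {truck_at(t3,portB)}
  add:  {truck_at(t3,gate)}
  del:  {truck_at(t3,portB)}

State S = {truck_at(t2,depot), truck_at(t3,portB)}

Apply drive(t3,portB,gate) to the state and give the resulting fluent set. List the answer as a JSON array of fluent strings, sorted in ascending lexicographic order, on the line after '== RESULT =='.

Compute (S \ del) ∪ add:
  pre ⊆ S: {truck_at(t3,portB)} ⊆ S  — applicable
  S \ del = {truck_at(t2,depot)}
  ∪ add   = {truck_at(t2,depot), truck_at(t3,gate)}

== RESULT ==
["truck_at(t2,depot)", "truck_at(t3,gate)"]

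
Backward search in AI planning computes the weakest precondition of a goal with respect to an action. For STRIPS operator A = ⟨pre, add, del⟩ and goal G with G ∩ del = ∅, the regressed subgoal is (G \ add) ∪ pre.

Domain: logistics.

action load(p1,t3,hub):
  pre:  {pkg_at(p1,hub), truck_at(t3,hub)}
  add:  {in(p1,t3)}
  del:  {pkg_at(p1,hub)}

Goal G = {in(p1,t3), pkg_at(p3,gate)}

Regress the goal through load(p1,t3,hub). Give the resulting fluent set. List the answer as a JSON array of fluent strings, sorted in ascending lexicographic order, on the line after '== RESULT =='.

Regress:
  G ∩ del = {}  (empty — regression defined)
  G \ add = {in(p1,t3), pkg_at(p3,gate)} \ {in(p1,t3)} = {pkg_at(p3,gate)}
  ∪ pre   = {pkg_at(p3,gate)} ∪ {pkg_at(p1,hub), truck_at(t3,hub)}
          = {pkg_at(p1,hub), pkg_at(p3,gate), truck_at(t3,hub)}

== RESULT ==
["pkg_at(p1,hub)", "pkg_at(p3,gate)", "truck_at(t3,hub)"]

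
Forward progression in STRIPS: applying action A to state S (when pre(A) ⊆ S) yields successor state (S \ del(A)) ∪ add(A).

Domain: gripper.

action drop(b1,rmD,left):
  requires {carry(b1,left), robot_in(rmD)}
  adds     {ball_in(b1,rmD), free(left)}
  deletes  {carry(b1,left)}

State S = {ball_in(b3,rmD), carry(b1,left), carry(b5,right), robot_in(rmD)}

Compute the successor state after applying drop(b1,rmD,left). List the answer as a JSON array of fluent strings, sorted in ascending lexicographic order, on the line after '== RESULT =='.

Compute (S \ del) ∪ add:
  pre ⊆ S: {carry(b1,left), robot_in(rmD)} ⊆ S  — applicable
  S \ del = {ball_in(b3,rmD), carry(b5,right), robot_in(rmD)}
  ∪ add   = {ball_in(b1,rmD), ball_in(b3,rmD), carry(b5,right), free(left), robot_in(rmD)}

== RESULT ==
["ball_in(b1,rmD)", "ball_in(b3,rmD)", "carry(b5,right)", "free(left)", "robot_in(rmD)"]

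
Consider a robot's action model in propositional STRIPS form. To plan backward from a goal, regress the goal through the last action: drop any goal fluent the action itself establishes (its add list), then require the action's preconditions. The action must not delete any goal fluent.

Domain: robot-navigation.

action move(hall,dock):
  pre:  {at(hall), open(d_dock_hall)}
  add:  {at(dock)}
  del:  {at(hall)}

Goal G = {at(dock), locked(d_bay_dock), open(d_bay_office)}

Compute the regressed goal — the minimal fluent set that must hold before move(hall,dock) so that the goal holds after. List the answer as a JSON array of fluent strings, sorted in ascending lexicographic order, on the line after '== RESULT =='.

Regress:
  G ∩ del = {}  (empty — regression defined)
  G \ add = {at(dock), locked(d_bay_dock), open(d_bay_office)} \ {at(dock)} = {locked(d_bay_dock), open(d_bay_office)}
  ∪ pre   = {locked(d_bay_dock), open(d_bay_office)} ∪ {at(hall), open(d_dock_hall)}
          = {at(hall), locked(d_bay_dock), open(d_bay_office), open(d_dock_hall)}

== RESULT ==
["at(hall)", "locked(d_bay_dock)", "open(d_bay_office)", "open(d_dock_hall)"]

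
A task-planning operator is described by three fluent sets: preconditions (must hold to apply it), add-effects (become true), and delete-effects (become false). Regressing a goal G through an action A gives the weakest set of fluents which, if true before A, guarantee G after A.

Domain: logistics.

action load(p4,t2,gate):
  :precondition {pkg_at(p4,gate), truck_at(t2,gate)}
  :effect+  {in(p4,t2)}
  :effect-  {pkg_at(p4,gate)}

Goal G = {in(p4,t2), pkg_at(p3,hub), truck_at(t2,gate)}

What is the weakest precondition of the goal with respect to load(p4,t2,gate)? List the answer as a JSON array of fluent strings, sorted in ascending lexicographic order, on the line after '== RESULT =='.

Regress:
  G ∩ del = {}  (empty — regression defined)
  G \ add = {in(p4,t2), pkg_at(p3,hub), truck_at(t2,gate)} \ {in(p4,t2)} = {pkg_at(p3,hub), truck_at(t2,gate)}
  ∪ pre   = {pkg_at(p3,hub), truck_at(t2,gate)} ∪ {pkg_at(p4,gate), truck_at(t2,gate)}
          = {pkg_at(p3,hub), pkg_at(p4,gate), truck_at(t2,gate)}

== RESULT ==
["pkg_at(p3,hub)", "pkg_at(p4,gate)", "truck_at(t2,gate)"]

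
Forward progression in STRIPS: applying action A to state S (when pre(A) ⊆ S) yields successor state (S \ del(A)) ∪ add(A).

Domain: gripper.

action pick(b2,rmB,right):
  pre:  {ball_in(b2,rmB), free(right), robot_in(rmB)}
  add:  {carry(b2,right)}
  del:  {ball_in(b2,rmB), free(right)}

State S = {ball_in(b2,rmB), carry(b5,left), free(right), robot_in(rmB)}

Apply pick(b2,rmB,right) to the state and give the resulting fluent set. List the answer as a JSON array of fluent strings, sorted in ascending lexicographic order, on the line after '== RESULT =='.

Progress:
  pre ⊆ S: {ball_in(b2,rmB), free(right), robot_in(rmB)} ⊆ S  — applicable
  S \ del = {carry(b5,left), robot_in(rmB)}
  ∪ add   = {carry(b2,right), carry(b5,left), robot_in(rmB)}

== RESULT ==
["carry(b2,right)", "carry(b5,left)", "robot_in(rmB)"]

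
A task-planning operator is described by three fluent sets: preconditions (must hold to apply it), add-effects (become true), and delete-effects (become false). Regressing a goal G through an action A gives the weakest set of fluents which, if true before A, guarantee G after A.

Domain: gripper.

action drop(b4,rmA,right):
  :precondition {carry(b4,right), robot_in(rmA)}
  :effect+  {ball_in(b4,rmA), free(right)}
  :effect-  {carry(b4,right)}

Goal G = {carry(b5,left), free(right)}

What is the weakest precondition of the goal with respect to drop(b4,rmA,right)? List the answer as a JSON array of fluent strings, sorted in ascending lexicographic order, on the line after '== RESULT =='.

Compute (G \ add) ∪ pre:
  G ∩ del = {}  (empty — regression defined)
  G \ add = {carry(b5,left), free(right)} \ {ball_in(b4,rmA), free(right)} = {carry(b5,left)}
  ∪ pre   = {carry(b5,left)} ∪ {carry(b4,right), robot_in(rmA)}
          = {carry(b4,right), carry(b5,left), robot_in(rmA)}

== RESULT ==
["carry(b4,right)", "carry(b5,left)", "robot_in(rmA)"]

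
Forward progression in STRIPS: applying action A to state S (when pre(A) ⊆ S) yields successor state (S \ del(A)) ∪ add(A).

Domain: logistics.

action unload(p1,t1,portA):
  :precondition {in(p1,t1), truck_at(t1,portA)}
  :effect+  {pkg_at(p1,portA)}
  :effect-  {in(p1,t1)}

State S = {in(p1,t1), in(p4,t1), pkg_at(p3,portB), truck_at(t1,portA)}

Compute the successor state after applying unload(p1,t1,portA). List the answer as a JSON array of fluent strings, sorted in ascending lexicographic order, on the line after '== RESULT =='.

Progress:
  pre ⊆ S: {in(p1,t1), truck_at(t1,portA)} ⊆ S  — applicable
  S \ del = {in(p4,t1), pkg_at(p3,portB), truck_at(t1,portA)}
  ∪ add   = {in(p4,t1), pkg_at(p1,portA), pkg_at(p3,portB), truck_at(t1,portA)}

== RESULT ==
["in(p4,t1)", "pkg_at(p1,portA)", "pkg_at(p3,portB)", "truck_at(t1,portA)"]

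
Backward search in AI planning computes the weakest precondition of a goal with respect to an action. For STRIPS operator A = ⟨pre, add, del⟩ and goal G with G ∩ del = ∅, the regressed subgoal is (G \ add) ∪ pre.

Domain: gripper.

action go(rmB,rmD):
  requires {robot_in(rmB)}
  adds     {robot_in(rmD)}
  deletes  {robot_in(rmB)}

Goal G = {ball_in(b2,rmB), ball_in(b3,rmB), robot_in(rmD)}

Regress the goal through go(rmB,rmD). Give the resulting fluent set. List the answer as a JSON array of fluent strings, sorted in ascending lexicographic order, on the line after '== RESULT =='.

Compute (G \ add) ∪ pre:
  G ∩ del = {}  (empty — regression defined)
  G \ add = {ball_in(b2,rmB), ball_in(b3,rmB), robot_in(rmD)} \ {robot_in(rmD)} = {ball_in(b2,rmB), ball_in(b3,rmB)}
  ∪ pre   = {ball_in(b2,rmB), ball_in(b3,rmB)} ∪ {robot_in(rmB)}
          = {ball_in(b2,rmB), ball_in(b3,rmB), robot_in(rmB)}

== RESULT ==
["ball_in(b2,rmB)", "ball_in(b3,rmB)", "robot_in(rmB)"]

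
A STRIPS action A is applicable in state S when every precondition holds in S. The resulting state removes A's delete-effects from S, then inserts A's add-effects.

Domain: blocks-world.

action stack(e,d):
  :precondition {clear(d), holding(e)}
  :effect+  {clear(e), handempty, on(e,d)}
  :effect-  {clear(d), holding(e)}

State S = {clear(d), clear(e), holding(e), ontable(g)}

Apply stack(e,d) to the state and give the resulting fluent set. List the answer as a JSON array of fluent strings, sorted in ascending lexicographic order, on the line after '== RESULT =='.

Progress:
  pre ⊆ S: {clear(d), holding(e)} ⊆ S  — applicable
  S \ del = {clear(e), ontable(g)}
  ∪ add   = {clear(e), handempty, on(e,d), ontable(g)}

== RESULT ==
["clear(e)", "handempty", "on(e,d)", "ontable(g)"]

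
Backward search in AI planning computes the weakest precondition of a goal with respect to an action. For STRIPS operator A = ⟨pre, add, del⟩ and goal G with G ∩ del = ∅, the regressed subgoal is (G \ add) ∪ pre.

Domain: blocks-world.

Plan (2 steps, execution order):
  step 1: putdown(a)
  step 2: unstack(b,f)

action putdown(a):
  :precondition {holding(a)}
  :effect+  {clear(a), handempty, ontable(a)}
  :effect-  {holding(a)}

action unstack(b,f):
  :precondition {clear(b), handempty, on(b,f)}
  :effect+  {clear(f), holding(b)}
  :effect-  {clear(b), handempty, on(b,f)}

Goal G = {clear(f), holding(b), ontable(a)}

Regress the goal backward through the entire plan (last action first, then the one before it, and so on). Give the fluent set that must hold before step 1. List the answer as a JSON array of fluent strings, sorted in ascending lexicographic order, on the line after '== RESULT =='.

Regress step by step:
  through step 2 (unstack(b,f)): drop {clear(f), holding(b)}, keep {ontable(a)}, require {clear(b), handempty, on(b,f)}
    → {clear(b), handempty, on(b,f), ontable(a)}
  through step 1 (putdown(a)): drop {handempty, ontable(a)}, keep {clear(b), on(b,f)}, require {holding(a)}
    → {clear(b), holding(a), on(b,f)}

== RESULT ==
["clear(b)", "holding(a)", "on(b,f)"]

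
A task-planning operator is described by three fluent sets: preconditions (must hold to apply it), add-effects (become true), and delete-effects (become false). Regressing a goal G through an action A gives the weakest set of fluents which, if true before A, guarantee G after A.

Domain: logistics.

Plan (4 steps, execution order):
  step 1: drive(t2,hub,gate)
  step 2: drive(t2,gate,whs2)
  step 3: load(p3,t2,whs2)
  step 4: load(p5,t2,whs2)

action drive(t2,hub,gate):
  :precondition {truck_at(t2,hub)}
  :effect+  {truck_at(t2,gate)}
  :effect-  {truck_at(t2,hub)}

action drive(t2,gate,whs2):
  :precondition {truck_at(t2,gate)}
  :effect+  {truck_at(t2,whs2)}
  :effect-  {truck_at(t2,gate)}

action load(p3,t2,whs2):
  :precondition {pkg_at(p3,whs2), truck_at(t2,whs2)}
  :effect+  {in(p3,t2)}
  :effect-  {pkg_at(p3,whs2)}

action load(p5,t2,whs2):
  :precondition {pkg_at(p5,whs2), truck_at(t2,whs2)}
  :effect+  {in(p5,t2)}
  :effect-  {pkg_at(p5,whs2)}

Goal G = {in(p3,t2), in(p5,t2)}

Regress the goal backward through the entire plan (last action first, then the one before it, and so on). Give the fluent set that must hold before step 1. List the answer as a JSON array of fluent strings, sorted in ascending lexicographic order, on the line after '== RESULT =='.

Work backward from the goal:
  through step 4 (load(p5,t2,whs2)): drop {in(p5,t2)}, keep {in(p3,t2)}, require {pkg_at(p5,whs2), truck_at(t2,whs2)}
    → {in(p3,t2), pkg_at(p5,whs2), truck_at(t2,whs2)}
  through step 3 (load(p3,t2,whs2)): drop {in(p3,t2)}, keep {pkg_at(p5,whs2), truck_at(t2,whs2)}, require {pkg_at(p3,whs2), truck_at(t2,whs2)}
    → {pkg_at(p3,whs2), pkg_at(p5,whs2), truck_at(t2,whs2)}
  through step 2 (drive(t2,gate,whs2)): drop {truck_at(t2,whs2)}, keep {pkg_at(p3,whs2), pkg_at(p5,whs2)}, require {truck_at(t2,gate)}
    → {pkg_at(p3,whs2), pkg_at(p5,whs2), truck_at(t2,gate)}
  through step 1 (drive(t2,hub,gate)): drop {truck_at(t2,gate)}, keep {pkg_at(p3,whs2), pkg_at(p5,whs2)}, require {truck_at(t2,hub)}
    → {pkg_at(p3,whs2), pkg_at(p5,whs2), truck_at(t2,hub)}

== RESULT ==
["pkg_at(p3,whs2)", "pkg_at(p5,whs2)", "truck_at(t2,hub)"]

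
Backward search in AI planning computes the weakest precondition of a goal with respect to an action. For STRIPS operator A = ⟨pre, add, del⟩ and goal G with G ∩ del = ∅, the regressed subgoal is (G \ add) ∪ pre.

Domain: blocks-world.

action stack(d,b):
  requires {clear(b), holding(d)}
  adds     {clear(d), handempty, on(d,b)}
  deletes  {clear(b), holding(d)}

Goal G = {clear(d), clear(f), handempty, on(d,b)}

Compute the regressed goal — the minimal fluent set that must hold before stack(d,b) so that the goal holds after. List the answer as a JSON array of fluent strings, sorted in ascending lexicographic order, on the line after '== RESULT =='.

Regress:
  G ∩ del = {}  (empty — regression defined)
  G \ add = {clear(d), clear(f), handempty, on(d,b)} \ {clear(d), handempty, on(d,b)} = {clear(f)}
  ∪ pre   = {clear(f)} ∪ {clear(b), holding(d)}
          = {clear(b), clear(f), holding(d)}

== RESULT ==
["clear(b)", "clear(f)", "holding(d)"]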